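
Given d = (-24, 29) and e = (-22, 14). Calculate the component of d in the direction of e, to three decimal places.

35.817

d · e = (-24)·(-22) + 29·14 = 528 + 406 = 934
|e| = √(484 + 196) = √680 ≈ 26.0768
comp_e d = 934 / √680 ≈ 35.817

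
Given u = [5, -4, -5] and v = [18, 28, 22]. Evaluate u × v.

(52, -200, 212)

i: (-4)·22 - (-5)·28 = -88 - (-140) = 52
j: (-5)·18 - 5·22 = -90 - 110 = -200
k: 5·28 - (-4)·18 = 140 - (-72) = 212
u × v = (52, -200, 212)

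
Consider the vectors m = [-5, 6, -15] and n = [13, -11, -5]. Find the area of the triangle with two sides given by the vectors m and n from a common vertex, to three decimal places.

i: 6·(-5) - (-15)·(-11) = -30 - 165 = -195
j: (-15)·13 - (-5)·(-5) = -195 - 25 = -220
k: (-5)·(-11) - 6·13 = 55 - 78 = -23
m × n = (-195, -220, -23)
|m × n| = √((-195)² + (-220)² + (-23)²) = √86954 ≈ 294.8796
area = ½ · 294.8796 ≈ 147.440

147.440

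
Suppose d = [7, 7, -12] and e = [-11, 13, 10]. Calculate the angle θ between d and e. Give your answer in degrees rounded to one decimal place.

110.2

d · e = 7·(-11) + 7·13 + (-12)·10 = -77 + 91 - 120 = -106
|d|² = 49 + 49 + 144 = 242,  |d| = √242 ≈ 15.556349
|e|² = 121 + 169 + 100 = 390,  |e| = √390 ≈ 19.748418
cos θ = -106 / (15.556349 · 19.748418) ≈ -0.34504
θ = arccos(-0.34504) ≈ 110.2°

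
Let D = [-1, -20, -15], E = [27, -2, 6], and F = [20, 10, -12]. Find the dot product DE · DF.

DE = E − D = (28, 18, 21)
DF = F − D = (21, 30, 3)
DE · DF = 28·21 + 18·30 + 21·3 = 588 + 540 + 63 = 1191

1191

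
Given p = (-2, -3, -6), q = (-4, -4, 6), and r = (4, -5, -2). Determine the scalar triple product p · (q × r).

q × r:
i: (-4)·(-2) - 6·(-5) = 8 - (-30) = 38
j: 6·4 - (-4)·(-2) = 24 - 8 = 16
k: (-4)·(-5) - (-4)·4 = 20 - (-16) = 36
q × r = (38, 16, 36)
p · (q × r) = (-2)·38 + (-3)·16 + (-6)·36 = -76 - 48 - 216 = -340

-340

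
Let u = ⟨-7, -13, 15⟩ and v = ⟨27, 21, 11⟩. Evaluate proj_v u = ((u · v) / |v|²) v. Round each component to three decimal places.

(-6.211, -4.831, -2.531)

u · v = (-7)·27 + (-13)·21 + 15·11 = -189 - 273 + 165 = -297
|v|² = 729 + 441 + 121 = 1291
proj_v u = (-297/1291) · (27, 21, 11) ≈ (-6.211, -4.831, -2.531)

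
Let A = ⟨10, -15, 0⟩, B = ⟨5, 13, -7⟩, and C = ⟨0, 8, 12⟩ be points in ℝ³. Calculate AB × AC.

(497, 130, 165)

AB = (-5, 28, -7)
AC = (-10, 23, 12)
i: 28·12 - (-7)·23 = 336 - (-161) = 497
j: (-7)·(-10) - (-5)·12 = 70 - (-60) = 130
k: (-5)·23 - 28·(-10) = -115 - (-280) = 165
AB × AC = (497, 130, 165)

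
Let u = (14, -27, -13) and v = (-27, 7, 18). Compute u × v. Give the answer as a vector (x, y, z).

(-395, 99, -631)

i: (-27)·18 - (-13)·7 = -486 - (-91) = -395
j: (-13)·(-27) - 14·18 = 351 - 252 = 99
k: 14·7 - (-27)·(-27) = 98 - 729 = -631
u × v = (-395, 99, -631)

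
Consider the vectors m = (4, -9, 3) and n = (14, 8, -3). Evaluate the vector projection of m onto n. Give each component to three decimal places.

(-1.301, -0.743, 0.279)

m · n = 4·14 + (-9)·8 + 3·(-3) = 56 - 72 - 9 = -25
|n|² = 196 + 64 + 9 = 269
proj_n m = (-25/269) · (14, 8, -3) ≈ (-1.301, -0.743, 0.279)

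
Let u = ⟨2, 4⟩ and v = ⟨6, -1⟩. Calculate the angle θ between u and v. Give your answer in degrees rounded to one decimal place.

u · v = 2·6 + 4·(-1) = 12 - 4 = 8
|u|² = 4 + 16 = 20,  |u| = √20 ≈ 4.472136
|v|² = 36 + 1 = 37,  |v| = √37 ≈ 6.082763
cos θ = 8 / (4.472136 · 6.082763) ≈ 0.29409
θ = arccos(0.29409) ≈ 72.9°

72.9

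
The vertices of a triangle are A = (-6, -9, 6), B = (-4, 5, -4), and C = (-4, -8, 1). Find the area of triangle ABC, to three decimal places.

33.076

AB = (2, 14, -10),  AC = (2, 1, -5)
i: 14·(-5) - (-10)·1 = -70 - (-10) = -60
j: (-10)·2 - 2·(-5) = -20 - (-10) = -10
k: 2·1 - 14·2 = 2 - 28 = -26
AB × AC = (-60, -10, -26)
|AB × AC| = √4376 ≈ 66.1513
area = ½ · 66.1513 ≈ 33.076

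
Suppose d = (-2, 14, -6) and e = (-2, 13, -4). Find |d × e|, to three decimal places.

i: 14·(-4) - (-6)·13 = -56 - (-78) = 22
j: (-6)·(-2) - (-2)·(-4) = 12 - 8 = 4
k: (-2)·13 - 14·(-2) = -26 - (-28) = 2
d × e = (22, 4, 2)
|d × e| = √(22² + 4² + 2²) = √504 ≈ 22.4499

22.450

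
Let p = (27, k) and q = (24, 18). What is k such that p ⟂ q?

-36

p · q = 27·24 + k·18 = 648 + 18k
Set equal to 0: 18k = -648, so k = -36.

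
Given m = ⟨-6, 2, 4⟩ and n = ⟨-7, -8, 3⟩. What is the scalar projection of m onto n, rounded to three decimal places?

m · n = (-6)·(-7) + 2·(-8) + 4·3 = 42 - 16 + 12 = 38
|n| = √(49 + 64 + 9) = √122 ≈ 11.0454
comp_n m = 38 / √122 ≈ 3.440

3.440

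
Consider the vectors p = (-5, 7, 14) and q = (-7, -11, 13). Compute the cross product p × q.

i: 7·13 - 14·(-11) = 91 - (-154) = 245
j: 14·(-7) - (-5)·13 = -98 - (-65) = -33
k: (-5)·(-11) - 7·(-7) = 55 - (-49) = 104
p × q = (245, -33, 104)

(245, -33, 104)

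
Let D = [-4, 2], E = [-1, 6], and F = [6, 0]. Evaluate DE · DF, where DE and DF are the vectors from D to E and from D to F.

22

DE = E − D = (3, 4)
DF = F − D = (10, -2)
DE · DF = 3·10 + 4·(-2) = 30 - 8 = 22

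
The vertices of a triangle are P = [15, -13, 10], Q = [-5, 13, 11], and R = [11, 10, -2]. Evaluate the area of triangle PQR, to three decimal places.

PQ = (-20, 26, 1),  PR = (-4, 23, -12)
i: 26·(-12) - 1·23 = -312 - 23 = -335
j: 1·(-4) - (-20)·(-12) = -4 - 240 = -244
k: (-20)·23 - 26·(-4) = -460 - (-104) = -356
PQ × PR = (-335, -244, -356)
|PQ × PR| = √298497 ≈ 546.3488
area = ½ · 546.3488 ≈ 273.174

273.174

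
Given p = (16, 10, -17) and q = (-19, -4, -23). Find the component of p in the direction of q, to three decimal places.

1.561

p · q = 16·(-19) + 10·(-4) + (-17)·(-23) = -304 - 40 + 391 = 47
|q| = √(361 + 16 + 529) = √906 ≈ 30.0998
comp_q p = 47 / √906 ≈ 1.561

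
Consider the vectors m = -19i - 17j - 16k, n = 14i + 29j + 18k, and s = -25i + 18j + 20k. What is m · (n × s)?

n × s:
i: 29·20 - 18·18 = 580 - 324 = 256
j: 18·(-25) - 14·20 = -450 - 280 = -730
k: 14·18 - 29·(-25) = 252 - (-725) = 977
n × s = (256, -730, 977)
m · (n × s) = (-19)·256 + (-17)·(-730) + (-16)·977 = -4864 + 12410 - 15632 = -8086

-8086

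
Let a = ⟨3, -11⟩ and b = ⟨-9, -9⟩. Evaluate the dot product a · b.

72

a · b = 3·(-9) + (-11)·(-9) = -27 + 99 = 72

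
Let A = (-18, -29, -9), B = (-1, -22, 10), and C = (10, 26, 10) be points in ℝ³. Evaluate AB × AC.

AB = (17, 7, 19)
AC = (28, 55, 19)
i: 7·19 - 19·55 = 133 - 1045 = -912
j: 19·28 - 17·19 = 532 - 323 = 209
k: 17·55 - 7·28 = 935 - 196 = 739
AB × AC = (-912, 209, 739)

(-912, 209, 739)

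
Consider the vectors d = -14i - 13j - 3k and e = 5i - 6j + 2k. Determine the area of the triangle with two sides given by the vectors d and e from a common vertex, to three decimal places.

77.952

i: (-13)·2 - (-3)·(-6) = -26 - 18 = -44
j: (-3)·5 - (-14)·2 = -15 - (-28) = 13
k: (-14)·(-6) - (-13)·5 = 84 - (-65) = 149
d × e = (-44, 13, 149)
|d × e| = √((-44)² + 13² + 149²) = √24306 ≈ 155.9038
area = ½ · 155.9038 ≈ 77.952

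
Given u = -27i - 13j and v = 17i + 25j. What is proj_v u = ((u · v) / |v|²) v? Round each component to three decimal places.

(-14.582, -21.444)

u · v = (-27)·17 + (-13)·25 = -459 - 325 = -784
|v|² = 289 + 625 = 914
proj_v u = (-784/914) · (17, 25) ≈ (-14.582, -21.444)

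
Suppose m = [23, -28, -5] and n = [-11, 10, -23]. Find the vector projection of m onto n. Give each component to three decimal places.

m · n = 23·(-11) + (-28)·10 + (-5)·(-23) = -253 - 280 + 115 = -418
|n|² = 121 + 100 + 529 = 750
proj_n m = (-418/750) · (-11, 10, -23) ≈ (6.131, -5.573, 12.819)

(6.131, -5.573, 12.819)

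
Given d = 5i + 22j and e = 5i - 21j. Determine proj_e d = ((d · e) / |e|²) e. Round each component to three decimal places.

(-4.689, 19.693)

d · e = 5·5 + 22·(-21) = 25 - 462 = -437
|e|² = 25 + 441 = 466
proj_e d = (-437/466) · (5, -21) ≈ (-4.689, 19.693)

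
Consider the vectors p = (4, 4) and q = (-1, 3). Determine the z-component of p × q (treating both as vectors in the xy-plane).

4·3 - 4·(-1) = 12 - (-4) = 16

16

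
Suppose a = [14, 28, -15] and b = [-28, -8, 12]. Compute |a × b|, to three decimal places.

749.496

i: 28·12 - (-15)·(-8) = 336 - 120 = 216
j: (-15)·(-28) - 14·12 = 420 - 168 = 252
k: 14·(-8) - 28·(-28) = -112 - (-784) = 672
a × b = (216, 252, 672)
|a × b| = √(216² + 252² + 672²) = √561744 ≈ 749.4958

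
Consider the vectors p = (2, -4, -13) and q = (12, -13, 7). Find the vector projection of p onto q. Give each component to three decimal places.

p · q = 2·12 + (-4)·(-13) + (-13)·7 = 24 + 52 - 91 = -15
|q|² = 144 + 169 + 49 = 362
proj_q p = (-15/362) · (12, -13, 7) ≈ (-0.497, 0.539, -0.290)

(-0.497, 0.539, -0.290)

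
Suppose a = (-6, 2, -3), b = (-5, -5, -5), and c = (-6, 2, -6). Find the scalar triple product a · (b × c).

-120

b × c:
i: (-5)·(-6) - (-5)·2 = 30 - (-10) = 40
j: (-5)·(-6) - (-5)·(-6) = 30 - 30 = 0
k: (-5)·2 - (-5)·(-6) = -10 - 30 = -40
b × c = (40, 0, -40)
a · (b × c) = (-6)·40 + 2·0 + (-3)·(-40) = -240 + 0 + 120 = -120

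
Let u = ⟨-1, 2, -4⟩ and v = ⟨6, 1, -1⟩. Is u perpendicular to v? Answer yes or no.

u · v = (-1)·6 + 2·1 + (-4)·(-1) = -6 + 2 + 4 = 0
Zero, so the vectors are orthogonal.

yes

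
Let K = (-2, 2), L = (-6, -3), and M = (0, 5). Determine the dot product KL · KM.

KL = L − K = (-4, -5)
KM = M − K = (2, 3)
KL · KM = (-4)·2 + (-5)·3 = -8 - 15 = -23

-23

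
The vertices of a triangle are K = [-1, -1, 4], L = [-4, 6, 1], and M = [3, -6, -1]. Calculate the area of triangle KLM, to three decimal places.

KL = (-3, 7, -3),  KM = (4, -5, -5)
i: 7·(-5) - (-3)·(-5) = -35 - 15 = -50
j: (-3)·4 - (-3)·(-5) = -12 - 15 = -27
k: (-3)·(-5) - 7·4 = 15 - 28 = -13
KL × KM = (-50, -27, -13)
|KL × KM| = √3398 ≈ 58.2924
area = ½ · 58.2924 ≈ 29.146

29.146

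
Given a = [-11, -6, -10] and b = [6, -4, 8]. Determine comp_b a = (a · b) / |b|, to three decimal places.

-11.327

a · b = (-11)·6 + (-6)·(-4) + (-10)·8 = -66 + 24 - 80 = -122
|b| = √(36 + 16 + 64) = √116 ≈ 10.7703
comp_b a = -122 / √116 ≈ -11.327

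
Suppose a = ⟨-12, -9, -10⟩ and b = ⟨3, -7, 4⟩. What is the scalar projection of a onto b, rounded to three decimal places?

a · b = (-12)·3 + (-9)·(-7) + (-10)·4 = -36 + 63 - 40 = -13
|b| = √(9 + 49 + 16) = √74 ≈ 8.6023
comp_b a = -13 / √74 ≈ -1.511

-1.511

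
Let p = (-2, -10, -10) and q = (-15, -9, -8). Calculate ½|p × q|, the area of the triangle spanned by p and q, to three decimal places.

i: (-10)·(-8) - (-10)·(-9) = 80 - 90 = -10
j: (-10)·(-15) - (-2)·(-8) = 150 - 16 = 134
k: (-2)·(-9) - (-10)·(-15) = 18 - 150 = -132
p × q = (-10, 134, -132)
|p × q| = √((-10)² + 134² + (-132)²) = √35480 ≈ 188.3614
area = ½ · 188.3614 ≈ 94.181

94.181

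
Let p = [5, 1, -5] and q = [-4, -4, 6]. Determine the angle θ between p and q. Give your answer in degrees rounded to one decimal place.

p · q = 5·(-4) + 1·(-4) + (-5)·6 = -20 - 4 - 30 = -54
|p|² = 25 + 1 + 25 = 51,  |p| = √51 ≈ 7.141428
|q|² = 16 + 16 + 36 = 68,  |q| = √68 ≈ 8.246211
cos θ = -54 / (7.141428 · 8.246211) ≈ -0.91697
θ = arccos(-0.91697) ≈ 156.5°

156.5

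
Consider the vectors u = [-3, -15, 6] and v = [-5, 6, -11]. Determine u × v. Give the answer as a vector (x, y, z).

i: (-15)·(-11) - 6·6 = 165 - 36 = 129
j: 6·(-5) - (-3)·(-11) = -30 - 33 = -63
k: (-3)·6 - (-15)·(-5) = -18 - 75 = -93
u × v = (129, -63, -93)

(129, -63, -93)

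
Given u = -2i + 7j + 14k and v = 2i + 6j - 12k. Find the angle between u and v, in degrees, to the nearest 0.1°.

127.4

u · v = (-2)·2 + 7·6 + 14·(-12) = -4 + 42 - 168 = -130
|u|² = 4 + 49 + 196 = 249,  |u| = √249 ≈ 15.779734
|v|² = 4 + 36 + 144 = 184,  |v| = √184 ≈ 13.564660
cos θ = -130 / (15.779734 · 13.564660) ≈ -0.60734
θ = arccos(-0.60734) ≈ 127.4°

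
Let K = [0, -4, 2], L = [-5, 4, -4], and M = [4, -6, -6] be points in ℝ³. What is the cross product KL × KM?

(-76, -64, -22)

KL = (-5, 8, -6)
KM = (4, -2, -8)
i: 8·(-8) - (-6)·(-2) = -64 - 12 = -76
j: (-6)·4 - (-5)·(-8) = -24 - 40 = -64
k: (-5)·(-2) - 8·4 = 10 - 32 = -22
KL × KM = (-76, -64, -22)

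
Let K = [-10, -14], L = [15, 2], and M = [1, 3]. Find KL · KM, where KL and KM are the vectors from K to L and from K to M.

KL = L − K = (25, 16)
KM = M − K = (11, 17)
KL · KM = 25·11 + 16·17 = 275 + 272 = 547

547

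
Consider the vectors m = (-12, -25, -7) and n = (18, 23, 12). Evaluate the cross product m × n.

i: (-25)·12 - (-7)·23 = -300 - (-161) = -139
j: (-7)·18 - (-12)·12 = -126 - (-144) = 18
k: (-12)·23 - (-25)·18 = -276 - (-450) = 174
m × n = (-139, 18, 174)

(-139, 18, 174)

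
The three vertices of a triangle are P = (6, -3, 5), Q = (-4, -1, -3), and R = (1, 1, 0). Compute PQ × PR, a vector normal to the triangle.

(22, -10, -30)

PQ = (-10, 2, -8)
PR = (-5, 4, -5)
i: 2·(-5) - (-8)·4 = -10 - (-32) = 22
j: (-8)·(-5) - (-10)·(-5) = 40 - 50 = -10
k: (-10)·4 - 2·(-5) = -40 - (-10) = -30
PQ × PR = (22, -10, -30)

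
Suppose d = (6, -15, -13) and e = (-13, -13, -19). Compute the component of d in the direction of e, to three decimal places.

d · e = 6·(-13) + (-15)·(-13) + (-13)·(-19) = -78 + 195 + 247 = 364
|e| = √(169 + 169 + 361) = √699 ≈ 26.4386
comp_e d = 364 / √699 ≈ 13.768

13.768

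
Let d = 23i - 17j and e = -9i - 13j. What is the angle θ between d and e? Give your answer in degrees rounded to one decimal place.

d · e = 23·(-9) + (-17)·(-13) = -207 + 221 = 14
|d|² = 529 + 289 = 818,  |d| = √818 ≈ 28.600699
|e|² = 81 + 169 = 250,  |e| = √250 ≈ 15.811388
cos θ = 14 / (28.600699 · 15.811388) ≈ 0.03096
θ = arccos(0.03096) ≈ 88.2°

88.2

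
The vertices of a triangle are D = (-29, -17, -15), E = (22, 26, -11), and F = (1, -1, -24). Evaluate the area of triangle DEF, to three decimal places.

436.840

DE = (51, 43, 4),  DF = (30, 16, -9)
i: 43·(-9) - 4·16 = -387 - 64 = -451
j: 4·30 - 51·(-9) = 120 - (-459) = 579
k: 51·16 - 43·30 = 816 - 1290 = -474
DE × DF = (-451, 579, -474)
|DE × DF| = √763318 ≈ 873.6807
area = ½ · 873.6807 ≈ 436.840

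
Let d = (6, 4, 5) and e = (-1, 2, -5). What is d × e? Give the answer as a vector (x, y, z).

(-30, 25, 16)

i: 4·(-5) - 5·2 = -20 - 10 = -30
j: 5·(-1) - 6·(-5) = -5 - (-30) = 25
k: 6·2 - 4·(-1) = 12 - (-4) = 16
d × e = (-30, 25, 16)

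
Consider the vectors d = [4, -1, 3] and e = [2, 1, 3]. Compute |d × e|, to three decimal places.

i: (-1)·3 - 3·1 = -3 - 3 = -6
j: 3·2 - 4·3 = 6 - 12 = -6
k: 4·1 - (-1)·2 = 4 - (-2) = 6
d × e = (-6, -6, 6)
|d × e| = √((-6)² + (-6)² + 6²) = √108 ≈ 10.3923

10.392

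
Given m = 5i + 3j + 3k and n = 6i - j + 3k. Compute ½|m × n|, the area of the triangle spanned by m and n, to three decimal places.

13.058

i: 3·3 - 3·(-1) = 9 - (-3) = 12
j: 3·6 - 5·3 = 18 - 15 = 3
k: 5·(-1) - 3·6 = -5 - 18 = -23
m × n = (12, 3, -23)
|m × n| = √(12² + 3² + (-23)²) = √682 ≈ 26.1151
area = ½ · 26.1151 ≈ 13.058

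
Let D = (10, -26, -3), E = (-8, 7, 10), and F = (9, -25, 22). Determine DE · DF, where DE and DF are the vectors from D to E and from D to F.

376

DE = E − D = (-18, 33, 13)
DF = F − D = (-1, 1, 25)
DE · DF = (-18)·(-1) + 33·1 + 13·25 = 18 + 33 + 325 = 376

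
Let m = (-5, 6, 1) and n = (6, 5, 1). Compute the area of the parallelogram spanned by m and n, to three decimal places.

i: 6·1 - 1·5 = 6 - 5 = 1
j: 1·6 - (-5)·1 = 6 - (-5) = 11
k: (-5)·5 - 6·6 = -25 - 36 = -61
m × n = (1, 11, -61)
|m × n| = √(1² + 11² + (-61)²) = √3843 ≈ 61.9919

61.992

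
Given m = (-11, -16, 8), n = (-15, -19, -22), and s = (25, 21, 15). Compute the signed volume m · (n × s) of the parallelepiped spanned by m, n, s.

n × s:
i: (-19)·15 - (-22)·21 = -285 - (-462) = 177
j: (-22)·25 - (-15)·15 = -550 - (-225) = -325
k: (-15)·21 - (-19)·25 = -315 - (-475) = 160
n × s = (177, -325, 160)
m · (n × s) = (-11)·177 + (-16)·(-325) + 8·160 = -1947 + 5200 + 1280 = 4533

4533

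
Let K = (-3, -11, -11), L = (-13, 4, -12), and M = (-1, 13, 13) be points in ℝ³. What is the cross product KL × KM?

(384, 238, -270)

KL = (-10, 15, -1)
KM = (2, 24, 24)
i: 15·24 - (-1)·24 = 360 - (-24) = 384
j: (-1)·2 - (-10)·24 = -2 - (-240) = 238
k: (-10)·24 - 15·2 = -240 - 30 = -270
KL × KM = (384, 238, -270)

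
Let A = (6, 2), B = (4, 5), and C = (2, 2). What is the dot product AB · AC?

AB = B − A = (-2, 3)
AC = C − A = (-4, 0)
AB · AC = (-2)·(-4) + 3·0 = 8 + 0 = 8

8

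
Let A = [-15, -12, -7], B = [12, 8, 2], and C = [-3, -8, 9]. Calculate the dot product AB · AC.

548

AB = B − A = (27, 20, 9)
AC = C − A = (12, 4, 16)
AB · AC = 27·12 + 20·4 + 9·16 = 324 + 80 + 144 = 548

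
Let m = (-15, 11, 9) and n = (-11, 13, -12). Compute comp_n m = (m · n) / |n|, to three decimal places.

9.600

m · n = (-15)·(-11) + 11·13 + 9·(-12) = 165 + 143 - 108 = 200
|n| = √(121 + 169 + 144) = √434 ≈ 20.8327
comp_n m = 200 / √434 ≈ 9.600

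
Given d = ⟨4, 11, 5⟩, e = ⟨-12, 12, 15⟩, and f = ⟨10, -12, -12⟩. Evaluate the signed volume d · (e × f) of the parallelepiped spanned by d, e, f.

e × f:
i: 12·(-12) - 15·(-12) = -144 - (-180) = 36
j: 15·10 - (-12)·(-12) = 150 - 144 = 6
k: (-12)·(-12) - 12·10 = 144 - 120 = 24
e × f = (36, 6, 24)
d · (e × f) = 4·36 + 11·6 + 5·24 = 144 + 66 + 120 = 330

330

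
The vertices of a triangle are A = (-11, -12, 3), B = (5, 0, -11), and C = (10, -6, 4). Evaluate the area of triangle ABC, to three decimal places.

180.036

AB = (16, 12, -14),  AC = (21, 6, 1)
i: 12·1 - (-14)·6 = 12 - (-84) = 96
j: (-14)·21 - 16·1 = -294 - 16 = -310
k: 16·6 - 12·21 = 96 - 252 = -156
AB × AC = (96, -310, -156)
|AB × AC| = √129652 ≈ 360.0722
area = ½ · 360.0722 ≈ 180.036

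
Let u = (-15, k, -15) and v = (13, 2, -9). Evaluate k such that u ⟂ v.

30

u · v = (-15)·13 + k·2 + (-15)·(-9) = -60 + 2k
Set equal to 0: 2k = 60, so k = 30.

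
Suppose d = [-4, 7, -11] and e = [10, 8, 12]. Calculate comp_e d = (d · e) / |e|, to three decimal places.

-6.610

d · e = (-4)·10 + 7·8 + (-11)·12 = -40 + 56 - 132 = -116
|e| = √(100 + 64 + 144) = √308 ≈ 17.5499
comp_e d = -116 / √308 ≈ -6.610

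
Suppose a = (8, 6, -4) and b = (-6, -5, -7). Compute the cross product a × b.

i: 6·(-7) - (-4)·(-5) = -42 - 20 = -62
j: (-4)·(-6) - 8·(-7) = 24 - (-56) = 80
k: 8·(-5) - 6·(-6) = -40 - (-36) = -4
a × b = (-62, 80, -4)

(-62, 80, -4)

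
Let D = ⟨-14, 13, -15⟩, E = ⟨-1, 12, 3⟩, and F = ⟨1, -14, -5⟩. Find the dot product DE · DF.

402

DE = E − D = (13, -1, 18)
DF = F − D = (15, -27, 10)
DE · DF = 13·15 + (-1)·(-27) + 18·10 = 195 + 27 + 180 = 402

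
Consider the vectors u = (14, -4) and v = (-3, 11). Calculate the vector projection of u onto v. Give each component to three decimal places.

u · v = 14·(-3) + (-4)·11 = -42 - 44 = -86
|v|² = 9 + 121 = 130
proj_v u = (-86/130) · (-3, 11) ≈ (1.985, -7.277)

(1.985, -7.277)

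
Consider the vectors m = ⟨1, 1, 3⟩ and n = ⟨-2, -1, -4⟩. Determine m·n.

m · n = 1·(-2) + 1·(-1) + 3·(-4) = -2 - 1 - 12 = -15

-15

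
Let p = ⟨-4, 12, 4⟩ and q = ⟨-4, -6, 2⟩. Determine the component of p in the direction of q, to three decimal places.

-6.414

p · q = (-4)·(-4) + 12·(-6) + 4·2 = 16 - 72 + 8 = -48
|q| = √(16 + 36 + 4) = √56 ≈ 7.4833
comp_q p = -48 / √56 ≈ -6.414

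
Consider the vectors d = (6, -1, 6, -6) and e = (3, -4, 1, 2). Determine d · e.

16

d · e = 6·3 + (-1)·(-4) + 6·1 + (-6)·2 = 18 + 4 + 6 - 12 = 16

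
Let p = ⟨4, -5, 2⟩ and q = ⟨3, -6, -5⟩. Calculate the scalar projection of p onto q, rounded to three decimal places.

p · q = 4·3 + (-5)·(-6) + 2·(-5) = 12 + 30 - 10 = 32
|q| = √(9 + 36 + 25) = √70 ≈ 8.3666
comp_q p = 32 / √70 ≈ 3.825

3.825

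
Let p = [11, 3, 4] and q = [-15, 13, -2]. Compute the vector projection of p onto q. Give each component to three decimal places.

(5.050, -4.377, 0.673)

p · q = 11·(-15) + 3·13 + 4·(-2) = -165 + 39 - 8 = -134
|q|² = 225 + 169 + 4 = 398
proj_q p = (-134/398) · (-15, 13, -2) ≈ (5.050, -4.377, 0.673)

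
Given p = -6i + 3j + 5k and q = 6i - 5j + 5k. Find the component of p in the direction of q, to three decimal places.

-2.804

p · q = (-6)·6 + 3·(-5) + 5·5 = -36 - 15 + 25 = -26
|q| = √(36 + 25 + 25) = √86 ≈ 9.2736
comp_q p = -26 / √86 ≈ -2.804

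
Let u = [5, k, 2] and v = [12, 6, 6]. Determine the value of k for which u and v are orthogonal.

u · v = 5·12 + k·6 + 2·6 = 72 + 6k
Set equal to 0: 6k = -72, so k = -12.

-12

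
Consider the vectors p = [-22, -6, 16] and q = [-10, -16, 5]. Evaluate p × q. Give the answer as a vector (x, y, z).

i: (-6)·5 - 16·(-16) = -30 - (-256) = 226
j: 16·(-10) - (-22)·5 = -160 - (-110) = -50
k: (-22)·(-16) - (-6)·(-10) = 352 - 60 = 292
p × q = (226, -50, 292)

(226, -50, 292)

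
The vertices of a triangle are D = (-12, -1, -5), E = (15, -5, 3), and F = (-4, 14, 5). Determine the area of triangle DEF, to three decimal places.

254.463

DE = (27, -4, 8),  DF = (8, 15, 10)
i: (-4)·10 - 8·15 = -40 - 120 = -160
j: 8·8 - 27·10 = 64 - 270 = -206
k: 27·15 - (-4)·8 = 405 - (-32) = 437
DE × DF = (-160, -206, 437)
|DE × DF| = √259005 ≈ 508.9253
area = ½ · 508.9253 ≈ 254.463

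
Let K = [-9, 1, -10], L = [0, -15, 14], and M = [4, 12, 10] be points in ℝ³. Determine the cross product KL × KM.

KL = (9, -16, 24)
KM = (13, 11, 20)
i: (-16)·20 - 24·11 = -320 - 264 = -584
j: 24·13 - 9·20 = 312 - 180 = 132
k: 9·11 - (-16)·13 = 99 - (-208) = 307
KL × KM = (-584, 132, 307)

(-584, 132, 307)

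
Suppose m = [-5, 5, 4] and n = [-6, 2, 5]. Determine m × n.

i: 5·5 - 4·2 = 25 - 8 = 17
j: 4·(-6) - (-5)·5 = -24 - (-25) = 1
k: (-5)·2 - 5·(-6) = -10 - (-30) = 20
m × n = (17, 1, 20)

(17, 1, 20)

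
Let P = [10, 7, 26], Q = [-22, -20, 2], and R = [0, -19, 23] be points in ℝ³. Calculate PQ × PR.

(-543, 144, 562)

PQ = (-32, -27, -24)
PR = (-10, -26, -3)
i: (-27)·(-3) - (-24)·(-26) = 81 - 624 = -543
j: (-24)·(-10) - (-32)·(-3) = 240 - 96 = 144
k: (-32)·(-26) - (-27)·(-10) = 832 - 270 = 562
PQ × PR = (-543, 144, 562)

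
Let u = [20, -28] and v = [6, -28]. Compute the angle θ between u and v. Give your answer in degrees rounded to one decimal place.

u · v = 20·6 + (-28)·(-28) = 120 + 784 = 904
|u|² = 400 + 784 = 1184,  |u| = √1184 ≈ 34.409301
|v|² = 36 + 784 = 820,  |v| = √820 ≈ 28.635642
cos θ = 904 / (34.409301 · 28.635642) ≈ 0.91746
θ = arccos(0.91746) ≈ 23.4°

23.4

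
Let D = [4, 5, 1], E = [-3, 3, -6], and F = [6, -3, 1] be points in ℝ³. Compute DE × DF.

DE = (-7, -2, -7)
DF = (2, -8, 0)
i: (-2)·0 - (-7)·(-8) = 0 - 56 = -56
j: (-7)·2 - (-7)·0 = -14 - 0 = -14
k: (-7)·(-8) - (-2)·2 = 56 - (-4) = 60
DE × DF = (-56, -14, 60)

(-56, -14, 60)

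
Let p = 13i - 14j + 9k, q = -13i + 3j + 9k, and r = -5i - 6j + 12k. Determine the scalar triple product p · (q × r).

q × r:
i: 3·12 - 9·(-6) = 36 - (-54) = 90
j: 9·(-5) - (-13)·12 = -45 - (-156) = 111
k: (-13)·(-6) - 3·(-5) = 78 - (-15) = 93
q × r = (90, 111, 93)
p · (q × r) = 13·90 + (-14)·111 + 9·93 = 1170 - 1554 + 837 = 453

453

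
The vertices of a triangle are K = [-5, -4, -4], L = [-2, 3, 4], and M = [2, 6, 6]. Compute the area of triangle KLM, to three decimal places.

KL = (3, 7, 8),  KM = (7, 10, 10)
i: 7·10 - 8·10 = 70 - 80 = -10
j: 8·7 - 3·10 = 56 - 30 = 26
k: 3·10 - 7·7 = 30 - 49 = -19
KL × KM = (-10, 26, -19)
|KL × KM| = √1137 ≈ 33.7194
area = ½ · 33.7194 ≈ 16.860

16.860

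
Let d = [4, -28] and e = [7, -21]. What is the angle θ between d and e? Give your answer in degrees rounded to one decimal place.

d · e = 4·7 + (-28)·(-21) = 28 + 588 = 616
|d|² = 16 + 784 = 800,  |d| = √800 ≈ 28.284271
|e|² = 49 + 441 = 490,  |e| = √490 ≈ 22.135944
cos θ = 616 / (28.284271 · 22.135944) ≈ 0.98387
θ = arccos(0.98387) ≈ 10.3°

10.3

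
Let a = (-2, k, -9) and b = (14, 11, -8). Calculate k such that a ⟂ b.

a · b = (-2)·14 + k·11 + (-9)·(-8) = 44 + 11k
Set equal to 0: 11k = -44, so k = -4.

-4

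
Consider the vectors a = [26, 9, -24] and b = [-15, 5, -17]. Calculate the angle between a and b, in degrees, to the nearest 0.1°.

85.7

a · b = 26·(-15) + 9·5 + (-24)·(-17) = -390 + 45 + 408 = 63
|a|² = 676 + 81 + 576 = 1333,  |a| = √1333 ≈ 36.510273
|b|² = 225 + 25 + 289 = 539,  |b| = √539 ≈ 23.216374
cos θ = 63 / (36.510273 · 23.216374) ≈ 0.07432
θ = arccos(0.07432) ≈ 85.7°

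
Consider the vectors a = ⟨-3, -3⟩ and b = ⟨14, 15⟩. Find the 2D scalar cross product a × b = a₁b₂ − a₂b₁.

-3

(-3)·15 - (-3)·14 = -45 - (-42) = -3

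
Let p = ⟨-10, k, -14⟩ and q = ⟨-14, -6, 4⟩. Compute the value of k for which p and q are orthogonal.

14

p · q = (-10)·(-14) + k·(-6) + (-14)·4 = 84 - 6k
Set equal to 0: -6k = -84, so k = 14.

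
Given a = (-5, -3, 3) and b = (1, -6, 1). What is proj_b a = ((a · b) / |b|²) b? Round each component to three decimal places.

(0.421, -2.526, 0.421)

a · b = (-5)·1 + (-3)·(-6) + 3·1 = -5 + 18 + 3 = 16
|b|² = 1 + 36 + 1 = 38
proj_b a = (16/38) · (1, -6, 1) ≈ (0.421, -2.526, 0.421)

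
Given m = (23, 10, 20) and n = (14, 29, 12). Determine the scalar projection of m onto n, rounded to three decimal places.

m · n = 23·14 + 10·29 + 20·12 = 322 + 290 + 240 = 852
|n| = √(196 + 841 + 144) = √1181 ≈ 34.3657
comp_n m = 852 / √1181 ≈ 24.792

24.792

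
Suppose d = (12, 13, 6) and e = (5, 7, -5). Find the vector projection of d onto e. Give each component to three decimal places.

(6.111, 8.556, -6.111)

d · e = 12·5 + 13·7 + 6·(-5) = 60 + 91 - 30 = 121
|e|² = 25 + 49 + 25 = 99
proj_e d = (121/99) · (5, 7, -5) ≈ (6.111, 8.556, -6.111)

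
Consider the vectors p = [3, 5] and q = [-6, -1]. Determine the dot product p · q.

-23

p · q = 3·(-6) + 5·(-1) = -18 - 5 = -23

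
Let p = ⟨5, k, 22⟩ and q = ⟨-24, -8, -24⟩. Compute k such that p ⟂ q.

-81

p · q = 5·(-24) + k·(-8) + 22·(-24) = -648 - 8k
Set equal to 0: -8k = 648, so k = -81.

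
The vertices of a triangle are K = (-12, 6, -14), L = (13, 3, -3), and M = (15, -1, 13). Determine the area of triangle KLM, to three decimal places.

KL = (25, -3, 11),  KM = (27, -7, 27)
i: (-3)·27 - 11·(-7) = -81 - (-77) = -4
j: 11·27 - 25·27 = 297 - 675 = -378
k: 25·(-7) - (-3)·27 = -175 - (-81) = -94
KL × KM = (-4, -378, -94)
|KL × KM| = √151736 ≈ 389.5331
area = ½ · 389.5331 ≈ 194.767

194.767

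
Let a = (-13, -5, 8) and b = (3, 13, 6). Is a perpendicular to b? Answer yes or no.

no

a · b = (-13)·3 + (-5)·13 + 8·6 = -39 - 65 + 48 = -56
Nonzero, so the vectors are not orthogonal.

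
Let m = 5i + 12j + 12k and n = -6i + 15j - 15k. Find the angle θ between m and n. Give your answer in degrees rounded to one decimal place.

94.4

m · n = 5·(-6) + 12·15 + 12·(-15) = -30 + 180 - 180 = -30
|m|² = 25 + 144 + 144 = 313,  |m| = √313 ≈ 17.691806
|n|² = 36 + 225 + 225 = 486,  |n| = √486 ≈ 22.045408
cos θ = -30 / (17.691806 · 22.045408) ≈ -0.07692
θ = arccos(-0.07692) ≈ 94.4°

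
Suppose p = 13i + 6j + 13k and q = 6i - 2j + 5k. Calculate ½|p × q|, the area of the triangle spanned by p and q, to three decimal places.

i: 6·5 - 13·(-2) = 30 - (-26) = 56
j: 13·6 - 13·5 = 78 - 65 = 13
k: 13·(-2) - 6·6 = -26 - 36 = -62
p × q = (56, 13, -62)
|p × q| = √(56² + 13² + (-62)²) = √7149 ≈ 84.5518
area = ½ · 84.5518 ≈ 42.276

42.276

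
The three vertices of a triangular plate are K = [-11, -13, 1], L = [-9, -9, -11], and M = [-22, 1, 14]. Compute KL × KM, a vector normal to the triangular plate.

KL = (2, 4, -12)
KM = (-11, 14, 13)
i: 4·13 - (-12)·14 = 52 - (-168) = 220
j: (-12)·(-11) - 2·13 = 132 - 26 = 106
k: 2·14 - 4·(-11) = 28 - (-44) = 72
KL × KM = (220, 106, 72)

(220, 106, 72)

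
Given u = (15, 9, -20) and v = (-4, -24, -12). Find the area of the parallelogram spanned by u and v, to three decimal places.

i: 9·(-12) - (-20)·(-24) = -108 - 480 = -588
j: (-20)·(-4) - 15·(-12) = 80 - (-180) = 260
k: 15·(-24) - 9·(-4) = -360 - (-36) = -324
u × v = (-588, 260, -324)
|u × v| = √((-588)² + 260² + (-324)²) = √518320 ≈ 719.9444

719.944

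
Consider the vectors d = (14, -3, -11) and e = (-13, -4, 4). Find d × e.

(-56, 87, -95)

i: (-3)·4 - (-11)·(-4) = -12 - 44 = -56
j: (-11)·(-13) - 14·4 = 143 - 56 = 87
k: 14·(-4) - (-3)·(-13) = -56 - 39 = -95
d × e = (-56, 87, -95)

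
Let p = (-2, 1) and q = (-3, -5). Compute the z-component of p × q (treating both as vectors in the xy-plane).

13

(-2)·(-5) - 1·(-3) = 10 - (-3) = 13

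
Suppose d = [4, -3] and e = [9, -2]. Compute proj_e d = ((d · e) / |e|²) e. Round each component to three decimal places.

(4.447, -0.988)

d · e = 4·9 + (-3)·(-2) = 36 + 6 = 42
|e|² = 81 + 4 = 85
proj_e d = (42/85) · (9, -2) ≈ (4.447, -0.988)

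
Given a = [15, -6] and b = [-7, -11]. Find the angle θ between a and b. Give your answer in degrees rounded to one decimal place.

100.7

a · b = 15·(-7) + (-6)·(-11) = -105 + 66 = -39
|a|² = 225 + 36 = 261,  |a| = √261 ≈ 16.155494
|b|² = 49 + 121 = 170,  |b| = √170 ≈ 13.038405
cos θ = -39 / (16.155494 · 13.038405) ≈ -0.18515
θ = arccos(-0.18515) ≈ 100.7°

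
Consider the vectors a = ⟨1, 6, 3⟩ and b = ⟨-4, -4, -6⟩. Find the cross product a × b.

(-24, -6, 20)

i: 6·(-6) - 3·(-4) = -36 - (-12) = -24
j: 3·(-4) - 1·(-6) = -12 - (-6) = -6
k: 1·(-4) - 6·(-4) = -4 - (-24) = 20
a × b = (-24, -6, 20)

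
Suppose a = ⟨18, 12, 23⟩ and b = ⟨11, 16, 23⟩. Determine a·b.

a · b = 18·11 + 12·16 + 23·23 = 198 + 192 + 529 = 919

919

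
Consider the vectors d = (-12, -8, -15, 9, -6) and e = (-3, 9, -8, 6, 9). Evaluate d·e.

84

d · e = (-12)·(-3) + (-8)·9 + (-15)·(-8) + 9·6 + (-6)·9 = 36 - 72 + 120 + 54 - 54 = 84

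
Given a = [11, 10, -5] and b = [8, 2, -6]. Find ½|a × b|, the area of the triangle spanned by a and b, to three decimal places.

40.435

i: 10·(-6) - (-5)·2 = -60 - (-10) = -50
j: (-5)·8 - 11·(-6) = -40 - (-66) = 26
k: 11·2 - 10·8 = 22 - 80 = -58
a × b = (-50, 26, -58)
|a × b| = √((-50)² + 26² + (-58)²) = √6540 ≈ 80.8703
area = ½ · 80.8703 ≈ 40.435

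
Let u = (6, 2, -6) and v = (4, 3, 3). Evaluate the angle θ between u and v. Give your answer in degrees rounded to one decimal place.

u · v = 6·4 + 2·3 + (-6)·3 = 24 + 6 - 18 = 12
|u|² = 36 + 4 + 36 = 76,  |u| = √76 ≈ 8.717798
|v|² = 16 + 9 + 9 = 34,  |v| = √34 ≈ 5.830952
cos θ = 12 / (8.717798 · 5.830952) ≈ 0.23607
θ = arccos(0.23607) ≈ 76.3°

76.3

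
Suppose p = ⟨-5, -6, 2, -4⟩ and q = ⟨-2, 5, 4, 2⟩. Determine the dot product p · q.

-20

p · q = (-5)·(-2) + (-6)·5 + 2·4 + (-4)·2 = 10 - 30 + 8 - 8 = -20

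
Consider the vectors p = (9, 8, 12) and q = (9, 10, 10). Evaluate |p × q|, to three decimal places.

i: 8·10 - 12·10 = 80 - 120 = -40
j: 12·9 - 9·10 = 108 - 90 = 18
k: 9·10 - 8·9 = 90 - 72 = 18
p × q = (-40, 18, 18)
|p × q| = √((-40)² + 18² + 18²) = √2248 ≈ 47.4131

47.413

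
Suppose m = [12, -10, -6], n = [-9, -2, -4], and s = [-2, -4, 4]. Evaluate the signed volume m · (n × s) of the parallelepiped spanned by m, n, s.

-920

n × s:
i: (-2)·4 - (-4)·(-4) = -8 - 16 = -24
j: (-4)·(-2) - (-9)·4 = 8 - (-36) = 44
k: (-9)·(-4) - (-2)·(-2) = 36 - 4 = 32
n × s = (-24, 44, 32)
m · (n × s) = 12·(-24) + (-10)·44 + (-6)·32 = -288 - 440 - 192 = -920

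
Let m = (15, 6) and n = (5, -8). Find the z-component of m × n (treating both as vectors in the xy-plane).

-150

15·(-8) - 6·5 = -120 - 30 = -150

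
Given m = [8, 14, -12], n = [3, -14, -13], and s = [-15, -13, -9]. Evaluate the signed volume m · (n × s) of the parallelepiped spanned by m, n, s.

n × s:
i: (-14)·(-9) - (-13)·(-13) = 126 - 169 = -43
j: (-13)·(-15) - 3·(-9) = 195 - (-27) = 222
k: 3·(-13) - (-14)·(-15) = -39 - 210 = -249
n × s = (-43, 222, -249)
m · (n × s) = 8·(-43) + 14·222 + (-12)·(-249) = -344 + 3108 + 2988 = 5752

5752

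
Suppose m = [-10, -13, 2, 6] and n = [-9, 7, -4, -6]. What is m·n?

m · n = (-10)·(-9) + (-13)·7 + 2·(-4) + 6·(-6) = 90 - 91 - 8 - 36 = -45

-45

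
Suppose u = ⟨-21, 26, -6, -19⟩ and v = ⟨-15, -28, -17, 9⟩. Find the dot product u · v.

u · v = (-21)·(-15) + 26·(-28) + (-6)·(-17) + (-19)·9 = 315 - 728 + 102 - 171 = -482

-482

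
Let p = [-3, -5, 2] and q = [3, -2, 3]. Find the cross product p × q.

(-11, 15, 21)

i: (-5)·3 - 2·(-2) = -15 - (-4) = -11
j: 2·3 - (-3)·3 = 6 - (-9) = 15
k: (-3)·(-2) - (-5)·3 = 6 - (-15) = 21
p × q = (-11, 15, 21)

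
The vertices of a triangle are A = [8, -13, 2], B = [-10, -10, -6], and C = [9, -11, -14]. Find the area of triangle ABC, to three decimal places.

AB = (-18, 3, -8),  AC = (1, 2, -16)
i: 3·(-16) - (-8)·2 = -48 - (-16) = -32
j: (-8)·1 - (-18)·(-16) = -8 - 288 = -296
k: (-18)·2 - 3·1 = -36 - 3 = -39
AB × AC = (-32, -296, -39)
|AB × AC| = √90161 ≈ 300.2682
area = ½ · 300.2682 ≈ 150.134

150.134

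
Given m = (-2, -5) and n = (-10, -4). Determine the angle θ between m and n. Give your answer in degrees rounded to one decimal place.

46.4

m · n = (-2)·(-10) + (-5)·(-4) = 20 + 20 = 40
|m|² = 4 + 25 = 29,  |m| = √29 ≈ 5.385165
|n|² = 100 + 16 = 116,  |n| = √116 ≈ 10.770330
cos θ = 40 / (5.385165 · 10.770330) ≈ 0.68966
θ = arccos(0.68966) ≈ 46.4°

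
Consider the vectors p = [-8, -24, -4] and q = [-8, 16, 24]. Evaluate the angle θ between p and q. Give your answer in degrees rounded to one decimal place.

p · q = (-8)·(-8) + (-24)·16 + (-4)·24 = 64 - 384 - 96 = -416
|p|² = 64 + 576 + 16 = 656,  |p| = √656 ≈ 25.612497
|q|² = 64 + 256 + 576 = 896,  |q| = √896 ≈ 29.933259
cos θ = -416 / (25.612497 · 29.933259) ≈ -0.54261
θ = arccos(-0.54261) ≈ 122.9°

122.9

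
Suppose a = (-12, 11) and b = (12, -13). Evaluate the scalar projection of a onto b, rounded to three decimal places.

-16.222

a · b = (-12)·12 + 11·(-13) = -144 - 143 = -287
|b| = √(144 + 169) = √313 ≈ 17.6918
comp_b a = -287 / √313 ≈ -16.222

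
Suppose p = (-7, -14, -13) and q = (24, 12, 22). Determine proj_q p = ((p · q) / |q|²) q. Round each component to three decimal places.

(-12.399, -6.199, -11.365)

p · q = (-7)·24 + (-14)·12 + (-13)·22 = -168 - 168 - 286 = -622
|q|² = 576 + 144 + 484 = 1204
proj_q p = (-622/1204) · (24, 12, 22) ≈ (-12.399, -6.199, -11.365)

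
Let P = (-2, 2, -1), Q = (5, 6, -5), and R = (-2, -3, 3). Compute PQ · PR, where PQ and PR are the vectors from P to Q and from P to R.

PQ = Q − P = (7, 4, -4)
PR = R − P = (0, -5, 4)
PQ · PR = 7·0 + 4·(-5) + (-4)·4 = 0 - 20 - 16 = -36

-36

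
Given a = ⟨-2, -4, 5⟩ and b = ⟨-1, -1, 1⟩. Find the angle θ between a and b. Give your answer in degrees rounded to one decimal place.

18.8

a · b = (-2)·(-1) + (-4)·(-1) + 5·1 = 2 + 4 + 5 = 11
|a|² = 4 + 16 + 25 = 45,  |a| = √45 ≈ 6.708204
|b|² = 1 + 1 + 1 = 3,  |b| = √3 ≈ 1.732051
cos θ = 11 / (6.708204 · 1.732051) ≈ 0.94673
θ = arccos(0.94673) ≈ 18.8°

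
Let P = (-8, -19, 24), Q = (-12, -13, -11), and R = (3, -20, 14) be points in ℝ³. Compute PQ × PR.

(-95, -425, -62)

PQ = (-4, 6, -35)
PR = (11, -1, -10)
i: 6·(-10) - (-35)·(-1) = -60 - 35 = -95
j: (-35)·11 - (-4)·(-10) = -385 - 40 = -425
k: (-4)·(-1) - 6·11 = 4 - 66 = -62
PQ × PR = (-95, -425, -62)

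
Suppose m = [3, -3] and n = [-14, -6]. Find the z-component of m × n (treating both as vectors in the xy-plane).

-60

3·(-6) - (-3)·(-14) = -18 - 42 = -60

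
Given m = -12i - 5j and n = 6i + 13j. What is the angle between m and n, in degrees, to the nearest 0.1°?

137.4

m · n = (-12)·6 + (-5)·13 = -72 - 65 = -137
|m|² = 144 + 25 = 169,  |m| = √169 ≈ 13.000000
|n|² = 36 + 169 = 205,  |n| = √205 ≈ 14.317821
cos θ = -137 / (13.000000 · 14.317821) ≈ -0.73604
θ = arccos(-0.73604) ≈ 137.4°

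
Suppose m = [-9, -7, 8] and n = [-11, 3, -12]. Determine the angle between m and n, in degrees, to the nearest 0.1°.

m · n = (-9)·(-11) + (-7)·3 + 8·(-12) = 99 - 21 - 96 = -18
|m|² = 81 + 49 + 64 = 194,  |m| = √194 ≈ 13.928388
|n|² = 121 + 9 + 144 = 274,  |n| = √274 ≈ 16.552945
cos θ = -18 / (13.928388 · 16.552945) ≈ -0.07807
θ = arccos(-0.07807) ≈ 94.5°

94.5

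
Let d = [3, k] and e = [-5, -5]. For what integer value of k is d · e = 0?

d · e = 3·(-5) + k·(-5) = -15 - 5k
Set equal to 0: -5k = 15, so k = -3.

-3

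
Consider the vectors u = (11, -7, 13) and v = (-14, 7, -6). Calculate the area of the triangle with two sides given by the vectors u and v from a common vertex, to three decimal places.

i: (-7)·(-6) - 13·7 = 42 - 91 = -49
j: 13·(-14) - 11·(-6) = -182 - (-66) = -116
k: 11·7 - (-7)·(-14) = 77 - 98 = -21
u × v = (-49, -116, -21)
|u × v| = √((-49)² + (-116)² + (-21)²) = √16298 ≈ 127.6636
area = ½ · 127.6636 ≈ 63.832

63.832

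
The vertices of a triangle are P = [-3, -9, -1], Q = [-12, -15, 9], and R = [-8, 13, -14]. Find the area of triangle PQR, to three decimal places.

PQ = (-9, -6, 10),  PR = (-5, 22, -13)
i: (-6)·(-13) - 10·22 = 78 - 220 = -142
j: 10·(-5) - (-9)·(-13) = -50 - 117 = -167
k: (-9)·22 - (-6)·(-5) = -198 - 30 = -228
PQ × PR = (-142, -167, -228)
|PQ × PR| = √100037 ≈ 316.2863
area = ½ · 316.2863 ≈ 158.143

158.143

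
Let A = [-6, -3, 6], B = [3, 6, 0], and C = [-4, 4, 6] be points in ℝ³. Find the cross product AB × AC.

AB = (9, 9, -6)
AC = (2, 7, 0)
i: 9·0 - (-6)·7 = 0 - (-42) = 42
j: (-6)·2 - 9·0 = -12 - 0 = -12
k: 9·7 - 9·2 = 63 - 18 = 45
AB × AC = (42, -12, 45)

(42, -12, 45)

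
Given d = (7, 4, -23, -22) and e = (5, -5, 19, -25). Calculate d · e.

d · e = 7·5 + 4·(-5) + (-23)·19 + (-22)·(-25) = 35 - 20 - 437 + 550 = 128

128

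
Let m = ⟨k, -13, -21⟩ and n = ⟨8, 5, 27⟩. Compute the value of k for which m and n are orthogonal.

79

m · n = k·8 + (-13)·5 + (-21)·27 = -632 + 8k
Set equal to 0: 8k = 632, so k = 79.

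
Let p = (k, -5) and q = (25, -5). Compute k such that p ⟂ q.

p · q = k·25 + (-5)·(-5) = 25 + 25k
Set equal to 0: 25k = -25, so k = -1.

-1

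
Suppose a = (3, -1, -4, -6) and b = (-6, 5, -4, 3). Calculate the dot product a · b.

-25

a · b = 3·(-6) + (-1)·5 + (-4)·(-4) + (-6)·3 = -18 - 5 + 16 - 18 = -25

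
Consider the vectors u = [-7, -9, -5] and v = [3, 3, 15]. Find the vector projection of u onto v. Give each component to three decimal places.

u · v = (-7)·3 + (-9)·3 + (-5)·15 = -21 - 27 - 75 = -123
|v|² = 9 + 9 + 225 = 243
proj_v u = (-123/243) · (3, 3, 15) ≈ (-1.519, -1.519, -7.593)

(-1.519, -1.519, -7.593)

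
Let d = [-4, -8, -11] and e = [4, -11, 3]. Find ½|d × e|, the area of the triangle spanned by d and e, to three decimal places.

i: (-8)·3 - (-11)·(-11) = -24 - 121 = -145
j: (-11)·4 - (-4)·3 = -44 - (-12) = -32
k: (-4)·(-11) - (-8)·4 = 44 - (-32) = 76
d × e = (-145, -32, 76)
|d × e| = √((-145)² + (-32)² + 76²) = √27825 ≈ 166.8083
area = ½ · 166.8083 ≈ 83.404

83.404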